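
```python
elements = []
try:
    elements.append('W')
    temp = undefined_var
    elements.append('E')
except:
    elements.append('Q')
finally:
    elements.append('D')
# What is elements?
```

Step-by-step execution trace:
1. try: `elements.append('W')` → elements = ['W'].
2. `temp = undefined_var` raises NameError; `elements.append('E')` is not reached.
3. bare `except` matches → `elements.append('Q')` → elements = ['W', 'Q'].
4. finally always runs: `elements.append('D')` → elements = ['W', 'Q', 'D'].
Result: ['W', 'Q', 'D']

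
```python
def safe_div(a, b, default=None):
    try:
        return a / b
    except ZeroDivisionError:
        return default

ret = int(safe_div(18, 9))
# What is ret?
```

Step-by-step execution trace:
1. `safe_div(18, 9)` enters try: `return 18 / 9` → returns 2.0. No exception raised.
2. `except ZeroDivisionError` is skipped.
3. `int(2.0)` → 2 → ret = 2.
Result: 2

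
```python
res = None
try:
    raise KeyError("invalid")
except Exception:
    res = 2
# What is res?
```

Step-by-step execution trace:
1. `raise KeyError(...)` raises KeyError.
2. `except Exception` matches (KeyError is a subclass of Exception) → res = 2.
Result: 2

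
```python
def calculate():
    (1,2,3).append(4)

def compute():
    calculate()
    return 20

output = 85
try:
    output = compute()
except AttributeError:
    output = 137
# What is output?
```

Step-by-step execution trace:
1. output starts at 85.
2. try: `compute()` calls `calculate()`.
3. `calculate()` evaluates `(1,2,3).append(4)`, which raises AttributeError; it propagates through compute (uncaught).
4. `return 20` in compute is not reached; the assignment to output does not complete.
5. `except AttributeError` matches → output = 137.
Result: 137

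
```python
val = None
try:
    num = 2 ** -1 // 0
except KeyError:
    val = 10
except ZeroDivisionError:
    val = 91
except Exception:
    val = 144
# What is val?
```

Step-by-step execution trace:
1. `num = 2 ** -1 // 0` raises ZeroDivisionError.
2. `except KeyError` does not match ZeroDivisionError; skipped.
3. `except ZeroDivisionError` matches → val = 91.
4. Remaining except clauses are skipped.
Result: 91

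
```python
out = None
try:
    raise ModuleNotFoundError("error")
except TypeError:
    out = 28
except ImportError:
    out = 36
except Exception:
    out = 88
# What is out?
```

Step-by-step execution trace:
1. `raise ModuleNotFoundError(...)` raises ModuleNotFoundError.
2. `except TypeError` does not match (ModuleNotFoundError is not a subclass of TypeError); skipped.
3. `except ImportError` matches (ModuleNotFoundError is a subclass of ImportError) → out = 36.
4. `except Exception` is not reached.
Result: 36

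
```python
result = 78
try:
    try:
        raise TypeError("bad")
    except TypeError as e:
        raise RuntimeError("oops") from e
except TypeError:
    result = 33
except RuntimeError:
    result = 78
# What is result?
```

Step-by-step execution trace:
1. Inner try raises TypeError; inner `except TypeError as e` catches it.
2. `raise RuntimeError(...) from e` raises RuntimeError (TypeError is attached as __cause__, but only RuntimeError is active).
3. Outer `except TypeError` does not match RuntimeError; skipped.
4. Outer `except RuntimeError` matches → result = 78.
Result: 78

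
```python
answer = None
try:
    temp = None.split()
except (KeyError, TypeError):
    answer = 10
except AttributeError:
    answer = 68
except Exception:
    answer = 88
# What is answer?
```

Step-by-step execution trace:
1. `temp = None.split()` raises AttributeError.
2. `except (KeyError, TypeError)` does not match AttributeError; skipped.
3. `except AttributeError` matches (exact type match) → answer = 68.
4. `except Exception` is not reached.
Result: 68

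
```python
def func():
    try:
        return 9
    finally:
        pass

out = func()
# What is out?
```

Step-by-step execution trace:
1. `func()` enters try: `return 9` sets pending return value 9.
2. Before returning, `finally: pass` runs (no effect).
3. func() returns 9 → out = 9.
Result: 9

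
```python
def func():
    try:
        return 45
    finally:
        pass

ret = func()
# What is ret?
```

Step-by-step execution trace:
1. `func()` enters try: `return 45` sets pending return value 45.
2. Before returning, `finally: pass` runs (no effect).
3. func() returns 45 → ret = 45.
Result: 45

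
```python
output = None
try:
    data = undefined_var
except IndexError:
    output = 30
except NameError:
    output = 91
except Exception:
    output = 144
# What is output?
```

Step-by-step execution trace:
1. `data = undefined_var` raises NameError.
2. `except IndexError` does not match NameError; skipped.
3. `except NameError` matches → output = 91.
4. Remaining except clauses are skipped.
Result: 91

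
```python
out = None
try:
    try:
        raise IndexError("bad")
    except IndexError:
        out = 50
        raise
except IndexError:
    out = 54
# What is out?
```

Step-by-step execution trace:
1. Inner try: `raise IndexError("bad")` raises IndexError.
2. Inner `except IndexError` matches → out = 50.
3. bare `raise` re-raises the same IndexError.
4. Outer `except IndexError` matches → out = 54.
Result: 54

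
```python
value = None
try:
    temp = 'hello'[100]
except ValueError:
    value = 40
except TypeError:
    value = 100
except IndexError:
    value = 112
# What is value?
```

Step-by-step execution trace:
1. `temp = 'hello'[100]` raises IndexError.
2. `except ValueError` does not match IndexError; skipped.
3. `except TypeError` does not match IndexError; skipped.
4. `except IndexError` matches → value = 112.
Result: 112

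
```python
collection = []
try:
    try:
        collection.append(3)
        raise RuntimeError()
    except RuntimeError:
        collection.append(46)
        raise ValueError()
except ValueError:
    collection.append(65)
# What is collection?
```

Step-by-step execution trace:
1. Inner try: `collection.append(3)` → collection = [3].
2. `raise RuntimeError()` raises RuntimeError.
3. Inner `except RuntimeError` matches → `collection.append(46)` → collection = [3, 46].
4. `raise ValueError()` raises ValueError; propagates to outer try.
5. Outer `except ValueError` matches → `collection.append(65)` → collection = [3, 46, 65].
Result: [3, 46, 65]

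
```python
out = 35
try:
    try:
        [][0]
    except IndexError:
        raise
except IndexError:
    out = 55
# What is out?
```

Step-by-step execution trace:
1. Inner try: `[][0]` raises IndexError.
2. Inner `except IndexError` matches; bare `raise` re-raises the same IndexError.
3. Outer `except IndexError` matches → out = 55.
Result: 55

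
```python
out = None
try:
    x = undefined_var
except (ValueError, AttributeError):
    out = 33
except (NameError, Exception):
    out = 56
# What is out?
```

Step-by-step execution trace:
1. `x = undefined_var` raises NameError.
2. `except (ValueError, AttributeError)` does not match NameError; skipped.
3. `except (NameError, Exception)` matches (NameError is in the tuple) → out = 56.
Result: 56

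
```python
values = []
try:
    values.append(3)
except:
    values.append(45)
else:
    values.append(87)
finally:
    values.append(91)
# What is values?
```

Step-by-step execution trace:
1. try: `values.append(3)` → values = [3]. No exception raised.
2. `except` is skipped.
3. `else` runs: `values.append(87)` → values = [3, 87].
4. `finally` always runs: `values.append(91)` → values = [3, 87, 91].
Result: [3, 87, 91]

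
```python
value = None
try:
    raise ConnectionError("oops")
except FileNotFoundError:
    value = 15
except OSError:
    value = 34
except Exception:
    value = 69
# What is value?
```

Step-by-step execution trace:
1. `raise ConnectionError(...)` raises ConnectionError.
2. `except FileNotFoundError` does not match (ConnectionError is not a subclass of FileNotFoundError); skipped.
3. `except OSError` matches (ConnectionError is a subclass of OSError) → value = 34.
4. `except Exception` is not reached.
Result: 34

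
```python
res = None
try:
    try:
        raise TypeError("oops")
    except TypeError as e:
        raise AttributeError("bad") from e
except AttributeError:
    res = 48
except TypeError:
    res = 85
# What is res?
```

Step-by-step execution trace:
1. Inner try raises TypeError; inner `except TypeError as e` catches it.
2. `raise AttributeError(...) from e` raises AttributeError (TypeError is attached as __cause__, but only AttributeError is active).
3. Outer `except AttributeError` matches → res = 48.
4. `except TypeError` is not reached.
Result: 48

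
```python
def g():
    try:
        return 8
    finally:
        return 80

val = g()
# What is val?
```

Step-by-step execution trace:
1. `g()` enters try: `return 8` sets pending return value 8.
2. Before returning, `finally: return 80` runs and overrides the pending return.
3. g() returns 80 → val = 80.
Result: 80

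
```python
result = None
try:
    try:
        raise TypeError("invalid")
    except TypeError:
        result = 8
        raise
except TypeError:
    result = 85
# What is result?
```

Step-by-step execution trace:
1. Inner try: `raise TypeError("invalid")` raises TypeError.
2. Inner `except TypeError` matches → result = 8.
3. bare `raise` re-raises the same TypeError.
4. Outer `except TypeError` matches → result = 85.
Result: 85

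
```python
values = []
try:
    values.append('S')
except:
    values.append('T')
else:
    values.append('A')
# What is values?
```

Step-by-step execution trace:
1. try: `values.append('S')` → values = ['S']. No exception raised.
2. `except` is skipped.
3. `else` runs (try completed without exception): `values.append('A')` → values = ['S', 'A'].
Result: ['S', 'A']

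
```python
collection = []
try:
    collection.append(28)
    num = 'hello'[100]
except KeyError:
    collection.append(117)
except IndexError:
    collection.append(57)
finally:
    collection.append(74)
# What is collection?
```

Step-by-step execution trace:
1. try: `collection.append(28)` → collection = [28].
2. `num = 'hello'[100]` raises IndexError.
3. `except KeyError` does not match IndexError; skipped.
4. `except IndexError` matches → `collection.append(57)` → collection = [28, 57].
5. finally always runs: `collection.append(74)` → collection = [28, 57, 74].
Result: [28, 57, 74]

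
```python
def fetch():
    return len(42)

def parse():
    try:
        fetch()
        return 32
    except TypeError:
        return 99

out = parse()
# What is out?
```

Step-by-step execution trace:
1. `parse()` calls `fetch()`.
2. `fetch()` evaluates `len(42)`, which raises TypeError; it propagates to the caller.
3. `return 32` is not reached.
4. `except TypeError` in parse matches → returns 99.
5. out = 99.
Result: 99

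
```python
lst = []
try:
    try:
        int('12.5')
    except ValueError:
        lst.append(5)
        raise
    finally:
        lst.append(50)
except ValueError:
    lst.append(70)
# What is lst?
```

Step-by-step execution trace:
1. Inner try: `int('12.5')` raises ValueError.
2. Inner `except ValueError` matches → `lst.append(5)` → lst = [5].
3. bare `raise` re-raises ValueError.
4. Inner `finally` runs during unwinding: `lst.append(50)` → lst = [5, 50].
5. Outer `except ValueError` matches → `lst.append(70)` → lst = [5, 50, 70].
Result: [5, 50, 70]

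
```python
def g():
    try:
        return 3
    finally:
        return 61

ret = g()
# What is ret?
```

Step-by-step execution trace:
1. `g()` enters try: `return 3` sets pending return value 3.
2. Before returning, `finally: return 61` runs and overrides the pending return.
3. g() returns 61 → ret = 61.
Result: 61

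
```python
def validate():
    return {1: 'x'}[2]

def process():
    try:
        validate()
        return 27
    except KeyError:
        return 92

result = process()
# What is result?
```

Step-by-step execution trace:
1. `process()` calls `validate()`.
2. `validate()` evaluates `{1: 'x'}[2]`, which raises KeyError; it propagates to the caller.
3. `return 27` is not reached.
4. `except KeyError` in process matches → returns 92.
5. result = 92.
Result: 92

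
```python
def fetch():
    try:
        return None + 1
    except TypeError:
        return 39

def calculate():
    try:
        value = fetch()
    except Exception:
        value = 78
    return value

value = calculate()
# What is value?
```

Step-by-step execution trace:
1. `calculate()` calls `fetch()`.
2. In fetch: `None + 1` raises TypeError; `except TypeError` catches it → returns 39.
3. In calculate: `value = fetch()` → value = 39. No exception reaches calculate.
4. `except Exception` is skipped; calculate returns 39.
5. value = 39.
Result: 39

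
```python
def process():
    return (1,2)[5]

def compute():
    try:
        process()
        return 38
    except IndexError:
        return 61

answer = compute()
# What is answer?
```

Step-by-step execution trace:
1. `compute()` calls `process()`.
2. `process()` evaluates `(1,2)[5]`, which raises IndexError; it propagates to the caller.
3. `return 38` is not reached.
4. `except IndexError` in compute matches → returns 61.
5. answer = 61.
Result: 61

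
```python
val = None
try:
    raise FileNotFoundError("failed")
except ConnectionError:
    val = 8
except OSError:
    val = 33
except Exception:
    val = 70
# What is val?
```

Step-by-step execution trace:
1. `raise FileNotFoundError(...)` raises FileNotFoundError.
2. `except ConnectionError` does not match (FileNotFoundError is not a subclass of ConnectionError); skipped.
3. `except OSError` matches (FileNotFoundError is a subclass of OSError) → val = 33.
4. `except Exception` is not reached.
Result: 33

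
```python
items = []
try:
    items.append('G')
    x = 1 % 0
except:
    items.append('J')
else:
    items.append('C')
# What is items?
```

Step-by-step execution trace:
1. try: `items.append('G')` → items = ['G'].
2. `x = 1 % 0` raises ZeroDivisionError.
3. bare `except` matches → `items.append('J')` → items = ['G', 'J'].
4. `else` is skipped (an exception was raised).
Result: ['G', 'J']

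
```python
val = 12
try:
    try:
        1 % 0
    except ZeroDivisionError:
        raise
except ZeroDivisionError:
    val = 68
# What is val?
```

Step-by-step execution trace:
1. Inner try: `1 % 0` raises ZeroDivisionError.
2. Inner `except ZeroDivisionError` matches; bare `raise` re-raises the same ZeroDivisionError.
3. Outer `except ZeroDivisionError` matches → val = 68.
Result: 68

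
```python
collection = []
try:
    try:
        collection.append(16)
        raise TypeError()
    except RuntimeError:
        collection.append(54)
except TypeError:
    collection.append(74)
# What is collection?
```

Step-by-step execution trace:
1. Inner try: `collection.append(16)` → collection = [16].
2. `raise TypeError()` raises TypeError.
3. Inner `except RuntimeError` does not match TypeError; exception propagates to outer try.
4. Outer `except TypeError` matches → `collection.append(74)` → collection = [16, 74].
Result: [16, 74]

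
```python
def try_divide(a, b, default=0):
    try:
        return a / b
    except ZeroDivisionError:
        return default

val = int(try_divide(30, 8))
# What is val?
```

Step-by-step execution trace:
1. `try_divide(30, 8)` enters try: `return 30 / 8` → returns 3.75. No exception raised.
2. `except ZeroDivisionError` is skipped.
3. `int(3.75)` → 3 → val = 3.
Result: 3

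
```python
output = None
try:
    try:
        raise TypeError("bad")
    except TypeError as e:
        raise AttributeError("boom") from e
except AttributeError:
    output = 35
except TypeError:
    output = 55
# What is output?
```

Step-by-step execution trace:
1. Inner try raises TypeError; inner `except TypeError as e` catches it.
2. `raise AttributeError(...) from e` raises AttributeError (TypeError is attached as __cause__, but only AttributeError is active).
3. Outer `except AttributeError` matches → output = 35.
4. `except TypeError` is not reached.
Result: 35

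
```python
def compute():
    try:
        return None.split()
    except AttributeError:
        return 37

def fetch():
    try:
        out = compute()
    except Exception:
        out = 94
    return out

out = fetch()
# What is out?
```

Step-by-step execution trace:
1. `fetch()` calls `compute()`.
2. In compute: `None.split()` raises AttributeError; `except AttributeError` catches it → returns 37.
3. In fetch: `out = compute()` → out = 37. No exception reaches fetch.
4. `except Exception` is skipped; fetch returns 37.
5. out = 37.
Result: 37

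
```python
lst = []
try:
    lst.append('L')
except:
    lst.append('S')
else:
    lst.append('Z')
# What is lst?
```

Step-by-step execution trace:
1. try: `lst.append('L')` → lst = ['L']. No exception raised.
2. `except` is skipped.
3. `else` runs (try completed without exception): `lst.append('Z')` → lst = ['L', 'Z'].
Result: ['L', 'Z']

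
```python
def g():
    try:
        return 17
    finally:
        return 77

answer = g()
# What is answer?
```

Step-by-step execution trace:
1. `g()` enters try: `return 17` sets pending return value 17.
2. Before returning, `finally: return 77` runs and overrides the pending return.
3. g() returns 77 → answer = 77.
Result: 77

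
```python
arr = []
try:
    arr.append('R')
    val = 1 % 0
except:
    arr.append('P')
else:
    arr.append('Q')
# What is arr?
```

Step-by-step execution trace:
1. try: `arr.append('R')` → arr = ['R'].
2. `val = 1 % 0` raises ZeroDivisionError.
3. bare `except` matches → `arr.append('P')` → arr = ['R', 'P'].
4. `else` is skipped (an exception was raised).
Result: ['R', 'P']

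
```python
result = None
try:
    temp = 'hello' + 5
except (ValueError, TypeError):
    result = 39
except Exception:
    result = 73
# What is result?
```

Step-by-step execution trace:
1. `temp = 'hello' + 5` raises TypeError.
2. `except (ValueError, TypeError)` matches (TypeError is in the tuple) → result = 39.
3. `except Exception` is not reached.
Result: 39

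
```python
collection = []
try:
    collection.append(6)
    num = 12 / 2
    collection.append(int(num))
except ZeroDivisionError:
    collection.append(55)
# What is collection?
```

Step-by-step execution trace:
1. try: `collection.append(6)` → collection = [6].
2. `num = 12 / 2` → num = 6.0. No exception raised.
3. `collection.append(int(num))` → collection = [6, 6].
4. `except ZeroDivisionError` is skipped (no exception was raised).
Result: [6, 6]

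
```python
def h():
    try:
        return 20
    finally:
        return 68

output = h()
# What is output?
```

Step-by-step execution trace:
1. `h()` enters try: `return 20` sets pending return value 20.
2. Before returning, `finally: return 68` runs and overrides the pending return.
3. h() returns 68 → output = 68.
Result: 68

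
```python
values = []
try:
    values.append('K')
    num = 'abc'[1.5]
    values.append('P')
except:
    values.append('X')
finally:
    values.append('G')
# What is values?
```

Step-by-step execution trace:
1. try: `values.append('K')` → values = ['K'].
2. `num = 'abc'[1.5]` raises TypeError; `values.append('P')` is not reached.
3. bare `except` matches → `values.append('X')` → values = ['K', 'X'].
4. finally always runs: `values.append('G')` → values = ['K', 'X', 'G'].
Result: ['K', 'X', 'G']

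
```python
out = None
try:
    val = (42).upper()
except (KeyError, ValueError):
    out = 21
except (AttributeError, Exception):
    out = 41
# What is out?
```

Step-by-step execution trace:
1. `val = (42).upper()` raises AttributeError.
2. `except (KeyError, ValueError)` does not match AttributeError; skipped.
3. `except (AttributeError, Exception)` matches (AttributeError is in the tuple) → out = 41.
Result: 41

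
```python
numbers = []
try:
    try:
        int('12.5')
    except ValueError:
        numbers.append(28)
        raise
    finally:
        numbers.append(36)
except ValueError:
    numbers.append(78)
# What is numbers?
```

Step-by-step execution trace:
1. Inner try: `int('12.5')` raises ValueError.
2. Inner `except ValueError` matches → `numbers.append(28)` → numbers = [28].
3. bare `raise` re-raises ValueError.
4. Inner `finally` runs during unwinding: `numbers.append(36)` → numbers = [28, 36].
5. Outer `except ValueError` matches → `numbers.append(78)` → numbers = [28, 36, 78].
Result: [28, 36, 78]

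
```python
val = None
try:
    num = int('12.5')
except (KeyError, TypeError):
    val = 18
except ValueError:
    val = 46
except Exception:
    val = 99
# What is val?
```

Step-by-step execution trace:
1. `num = int('12.5')` raises ValueError.
2. `except (KeyError, TypeError)` does not match ValueError; skipped.
3. `except ValueError` matches (exact type match) → val = 46.
4. `except Exception` is not reached.
Result: 46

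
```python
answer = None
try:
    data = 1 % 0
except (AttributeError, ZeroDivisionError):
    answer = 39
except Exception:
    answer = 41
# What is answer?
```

Step-by-step execution trace:
1. `data = 1 % 0` raises ZeroDivisionError.
2. `except (AttributeError, ZeroDivisionError)` matches (ZeroDivisionError is in the tuple) → answer = 39.
3. `except Exception` is not reached.
Result: 39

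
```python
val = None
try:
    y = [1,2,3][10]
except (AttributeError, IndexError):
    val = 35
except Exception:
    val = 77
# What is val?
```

Step-by-step execution trace:
1. `y = [1,2,3][10]` raises IndexError.
2. `except (AttributeError, IndexError)` matches (IndexError is in the tuple) → val = 35.
3. `except Exception` is not reached.
Result: 35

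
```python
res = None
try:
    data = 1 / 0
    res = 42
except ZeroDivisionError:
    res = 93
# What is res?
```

Step-by-step execution trace:
1. `data = 1 / 0` raises ZeroDivisionError.
2. `res = 42` is not reached.
3. `except ZeroDivisionError` matches → res = 93.
Result: 93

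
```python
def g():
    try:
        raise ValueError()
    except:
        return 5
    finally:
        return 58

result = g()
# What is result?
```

Step-by-step execution trace:
1. `g()` enters try: `raise ValueError()` raises ValueError.
2. bare `except` matches → `return 5` sets pending return value 5.
3. Before returning, `finally: return 58` runs and overrides the pending return.
4. g() returns 58 → result = 58.
Result: 58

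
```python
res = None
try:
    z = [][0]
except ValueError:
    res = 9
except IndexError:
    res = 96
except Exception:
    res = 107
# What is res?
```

Step-by-step execution trace:
1. `z = [][0]` raises IndexError.
2. `except ValueError` does not match IndexError; skipped.
3. `except IndexError` matches → res = 96.
4. Remaining except clauses are skipped.
Result: 96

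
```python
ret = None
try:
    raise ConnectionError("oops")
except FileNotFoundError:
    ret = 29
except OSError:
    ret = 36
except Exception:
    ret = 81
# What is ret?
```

Step-by-step execution trace:
1. `raise ConnectionError(...)` raises ConnectionError.
2. `except FileNotFoundError` does not match (ConnectionError is not a subclass of FileNotFoundError); skipped.
3. `except OSError` matches (ConnectionError is a subclass of OSError) → ret = 36.
4. `except Exception` is not reached.
Result: 36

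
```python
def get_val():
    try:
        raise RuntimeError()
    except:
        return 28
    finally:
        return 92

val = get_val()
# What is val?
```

Step-by-step execution trace:
1. `get_val()` enters try: `raise RuntimeError()` raises RuntimeError.
2. bare `except` matches → `return 28` sets pending return value 28.
3. Before returning, `finally: return 92` runs and overrides the pending return.
4. get_val() returns 92 → val = 92.
Result: 92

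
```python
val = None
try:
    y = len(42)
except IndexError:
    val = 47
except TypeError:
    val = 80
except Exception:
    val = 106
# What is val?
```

Step-by-step execution trace:
1. `y = len(42)` raises TypeError.
2. `except IndexError` does not match TypeError; skipped.
3. `except TypeError` matches → val = 80.
4. Remaining except clauses are skipped.
Result: 80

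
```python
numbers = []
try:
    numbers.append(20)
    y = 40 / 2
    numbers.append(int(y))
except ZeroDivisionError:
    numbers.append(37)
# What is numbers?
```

Step-by-step execution trace:
1. try: `numbers.append(20)` → numbers = [20].
2. `y = 40 / 2` → y = 20.0. No exception raised.
3. `numbers.append(int(y))` → numbers = [20, 20].
4. `except ZeroDivisionError` is skipped (no exception was raised).
Result: [20, 20]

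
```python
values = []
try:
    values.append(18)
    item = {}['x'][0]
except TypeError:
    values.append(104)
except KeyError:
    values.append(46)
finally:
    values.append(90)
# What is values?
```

Step-by-step execution trace:
1. try: `values.append(18)` → values = [18].
2. `item = {}['x'][0]` raises KeyError.
3. `except TypeError` does not match KeyError; skipped.
4. `except KeyError` matches → `values.append(46)` → values = [18, 46].
5. finally always runs: `values.append(90)` → values = [18, 46, 90].
Result: [18, 46, 90]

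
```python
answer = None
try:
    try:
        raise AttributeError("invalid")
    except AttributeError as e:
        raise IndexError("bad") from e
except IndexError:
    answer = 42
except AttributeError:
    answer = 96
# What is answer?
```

Step-by-step execution trace:
1. Inner try raises AttributeError; inner `except AttributeError as e` catches it.
2. `raise IndexError(...) from e` raises IndexError (AttributeError is attached as __cause__, but only IndexError is active).
3. Outer `except IndexError` matches → answer = 42.
4. `except AttributeError` is not reached.
Result: 42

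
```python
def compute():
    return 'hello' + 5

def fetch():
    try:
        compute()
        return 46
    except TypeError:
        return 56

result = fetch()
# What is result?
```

Step-by-step execution trace:
1. `fetch()` calls `compute()`.
2. `compute()` evaluates `'hello' + 5`, which raises TypeError; it propagates to the caller.
3. `return 46` is not reached.
4. `except TypeError` in fetch matches → returns 56.
5. result = 56.
Result: 56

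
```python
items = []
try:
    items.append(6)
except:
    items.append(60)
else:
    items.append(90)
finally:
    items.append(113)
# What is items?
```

Step-by-step execution trace:
1. try: `items.append(6)` → items = [6]. No exception raised.
2. `except` is skipped.
3. `else` runs: `items.append(90)` → items = [6, 90].
4. `finally` always runs: `items.append(113)` → items = [6, 90, 113].
Result: [6, 90, 113]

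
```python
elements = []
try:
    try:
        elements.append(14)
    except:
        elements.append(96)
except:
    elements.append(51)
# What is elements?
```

Step-by-step execution trace:
1. Inner try: `elements.append(14)` → elements = [14]. No exception raised.
2. Inner `except` is skipped.
3. Inner try completes normally; outer `except` is skipped.
Result: [14]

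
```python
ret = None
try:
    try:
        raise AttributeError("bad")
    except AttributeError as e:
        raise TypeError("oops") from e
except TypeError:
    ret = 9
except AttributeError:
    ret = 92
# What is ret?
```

Step-by-step execution trace:
1. Inner try raises AttributeError; inner `except AttributeError as e` catches it.
2. `raise TypeError(...) from e` raises TypeError (AttributeError is attached as __cause__, but only TypeError is active).
3. Outer `except TypeError` matches → ret = 9.
4. `except AttributeError` is not reached.
Result: 9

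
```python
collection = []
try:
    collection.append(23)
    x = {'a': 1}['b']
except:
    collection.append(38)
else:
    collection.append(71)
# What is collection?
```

Step-by-step execution trace:
1. try: `collection.append(23)` → collection = [23].
2. `x = {'a': 1}['b']` raises KeyError.
3. bare `except` matches → `collection.append(38)` → collection = [23, 38].
4. `else` is skipped (an exception was raised).
Result: [23, 38]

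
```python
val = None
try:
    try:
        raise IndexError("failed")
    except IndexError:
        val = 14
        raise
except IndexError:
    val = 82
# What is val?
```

Step-by-step execution trace:
1. Inner try: `raise IndexError("failed")` raises IndexError.
2. Inner `except IndexError` matches → val = 14.
3. bare `raise` re-raises the same IndexError.
4. Outer `except IndexError` matches → val = 82.
Result: 82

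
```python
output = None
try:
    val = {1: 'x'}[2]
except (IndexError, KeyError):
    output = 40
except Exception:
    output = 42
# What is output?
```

Step-by-step execution trace:
1. `val = {1: 'x'}[2]` raises KeyError.
2. `except (IndexError, KeyError)` matches (KeyError is in the tuple) → output = 40.
3. `except Exception` is not reached.
Result: 40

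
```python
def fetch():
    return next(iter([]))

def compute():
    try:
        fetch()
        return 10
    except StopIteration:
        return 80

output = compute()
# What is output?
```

Step-by-step execution trace:
1. `compute()` calls `fetch()`.
2. `fetch()` evaluates `next(iter([]))`, which raises StopIteration; it propagates to the caller.
3. `return 10` is not reached.
4. `except StopIteration` in compute matches → returns 80.
5. output = 80.
Result: 80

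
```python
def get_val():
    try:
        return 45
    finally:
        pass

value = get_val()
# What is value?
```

Step-by-step execution trace:
1. `get_val()` enters try: `return 45` sets pending return value 45.
2. Before returning, `finally: pass` runs (no effect).
3. get_val() returns 45 → value = 45.
Result: 45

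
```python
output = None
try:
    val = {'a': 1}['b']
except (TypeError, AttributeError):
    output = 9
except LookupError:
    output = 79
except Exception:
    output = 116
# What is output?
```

Step-by-step execution trace:
1. `val = {'a': 1}['b']` raises KeyError.
2. `except (TypeError, AttributeError)` does not match KeyError; skipped.
3. `except LookupError` matches (KeyError is a subclass of LookupError) → output = 79.
4. `except Exception` is not reached.
Result: 79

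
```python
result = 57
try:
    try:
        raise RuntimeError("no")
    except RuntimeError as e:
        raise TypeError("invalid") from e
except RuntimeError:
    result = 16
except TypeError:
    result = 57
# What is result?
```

Step-by-step execution trace:
1. Inner try raises RuntimeError; inner `except RuntimeError as e` catches it.
2. `raise TypeError(...) from e` raises TypeError (RuntimeError is attached as __cause__, but only TypeError is active).
3. Outer `except RuntimeError` does not match TypeError; skipped.
4. Outer `except TypeError` matches → result = 57.
Result: 57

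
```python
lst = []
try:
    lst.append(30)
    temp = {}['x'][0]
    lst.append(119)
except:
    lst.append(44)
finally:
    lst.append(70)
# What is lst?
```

Step-by-step execution trace:
1. try: `lst.append(30)` → lst = [30].
2. `temp = {}['x'][0]` raises KeyError; `lst.append(119)` is not reached.
3. bare `except` matches → `lst.append(44)` → lst = [30, 44].
4. finally always runs: `lst.append(70)` → lst = [30, 44, 70].
Result: [30, 44, 70]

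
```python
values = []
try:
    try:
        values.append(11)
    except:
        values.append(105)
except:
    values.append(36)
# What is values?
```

Step-by-step execution trace:
1. Inner try: `values.append(11)` → values = [11]. No exception raised.
2. Inner `except` is skipped.
3. Inner try completes normally; outer `except` is skipped.
Result: [11]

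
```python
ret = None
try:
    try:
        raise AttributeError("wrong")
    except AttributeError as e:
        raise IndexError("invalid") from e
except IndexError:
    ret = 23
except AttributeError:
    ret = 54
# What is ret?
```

Step-by-step execution trace:
1. Inner try raises AttributeError; inner `except AttributeError as e` catches it.
2. `raise IndexError(...) from e` raises IndexError (AttributeError is attached as __cause__, but only IndexError is active).
3. Outer `except IndexError` matches → ret = 23.
4. `except AttributeError` is not reached.
Result: 23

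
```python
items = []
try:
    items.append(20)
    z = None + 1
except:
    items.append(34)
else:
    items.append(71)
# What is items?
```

Step-by-step execution trace:
1. try: `items.append(20)` → items = [20].
2. `z = None + 1` raises TypeError.
3. bare `except` matches → `items.append(34)` → items = [20, 34].
4. `else` is skipped (an exception was raised).
Result: [20, 34]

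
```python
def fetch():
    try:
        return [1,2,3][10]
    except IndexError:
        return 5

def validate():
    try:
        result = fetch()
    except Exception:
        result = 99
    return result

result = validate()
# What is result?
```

Step-by-step execution trace:
1. `validate()` calls `fetch()`.
2. In fetch: `[1,2,3][10]` raises IndexError; `except IndexError` catches it → returns 5.
3. In validate: `result = fetch()` → result = 5. No exception reaches validate.
4. `except Exception` is skipped; validate returns 5.
5. result = 5.
Result: 5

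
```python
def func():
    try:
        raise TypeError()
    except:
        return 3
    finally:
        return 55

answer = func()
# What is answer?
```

Step-by-step execution trace:
1. `func()` enters try: `raise TypeError()` raises TypeError.
2. bare `except` matches → `return 3` sets pending return value 3.
3. Before returning, `finally: return 55` runs and overrides the pending return.
4. func() returns 55 → answer = 55.
Result: 55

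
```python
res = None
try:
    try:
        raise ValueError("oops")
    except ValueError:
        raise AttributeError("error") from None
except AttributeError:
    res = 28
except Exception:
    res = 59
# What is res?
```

Step-by-step execution trace:
1. Inner try raises ValueError; inner `except ValueError` catches it.
2. `raise AttributeError(...) from None` raises AttributeError (from None suppresses __context__, but the active exception is still AttributeError).
3. Outer `except AttributeError` matches → res = 28.
4. `except Exception` is not reached.
Result: 28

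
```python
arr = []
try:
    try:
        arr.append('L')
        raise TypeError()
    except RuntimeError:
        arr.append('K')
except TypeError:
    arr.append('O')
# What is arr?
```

Step-by-step execution trace:
1. Inner try: `arr.append('L')` → arr = ['L'].
2. `raise TypeError()` raises TypeError.
3. Inner `except RuntimeError` does not match TypeError; exception propagates to outer try.
4. Outer `except TypeError` matches → `arr.append('O')` → arr = ['L', 'O'].
Result: ['L', 'O']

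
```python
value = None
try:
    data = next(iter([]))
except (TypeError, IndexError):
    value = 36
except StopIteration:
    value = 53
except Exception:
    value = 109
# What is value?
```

Step-by-step execution trace:
1. `data = next(iter([]))` raises StopIteration.
2. `except (TypeError, IndexError)` does not match StopIteration; skipped.
3. `except StopIteration` matches (exact type match) → value = 53.
4. `except Exception` is not reached.
Result: 53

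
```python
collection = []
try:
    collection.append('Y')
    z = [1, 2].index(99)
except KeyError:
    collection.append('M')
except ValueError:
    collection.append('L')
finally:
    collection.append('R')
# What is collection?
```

Step-by-step execution trace:
1. try: `collection.append('Y')` → collection = ['Y'].
2. `z = [1, 2].index(99)` raises ValueError.
3. `except KeyError` does not match ValueError; skipped.
4. `except ValueError` matches → `collection.append('L')` → collection = ['Y', 'L'].
5. finally always runs: `collection.append('R')` → collection = ['Y', 'L', 'R'].
Result: ['Y', 'L', 'R']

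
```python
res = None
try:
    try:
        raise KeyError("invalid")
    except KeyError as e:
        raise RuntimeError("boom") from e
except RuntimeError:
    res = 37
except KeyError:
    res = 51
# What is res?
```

Step-by-step execution trace:
1. Inner try raises KeyError; inner `except KeyError as e` catches it.
2. `raise RuntimeError(...) from e` raises RuntimeError (KeyError is attached as __cause__, but only RuntimeError is active).
3. Outer `except RuntimeError` matches → res = 37.
4. `except KeyError` is not reached.
Result: 37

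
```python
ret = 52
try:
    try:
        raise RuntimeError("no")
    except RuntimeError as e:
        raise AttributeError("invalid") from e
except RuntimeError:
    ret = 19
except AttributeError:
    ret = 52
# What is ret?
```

Step-by-step execution trace:
1. Inner try raises RuntimeError; inner `except RuntimeError as e` catches it.
2. `raise AttributeError(...) from e` raises AttributeError (RuntimeError is attached as __cause__, but only AttributeError is active).
3. Outer `except RuntimeError` does not match AttributeError; skipped.
4. Outer `except AttributeError` matches → ret = 52.
Result: 52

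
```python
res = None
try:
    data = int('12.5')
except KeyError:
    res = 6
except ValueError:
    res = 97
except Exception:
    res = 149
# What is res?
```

Step-by-step execution trace:
1. `data = int('12.5')` raises ValueError.
2. `except KeyError` does not match ValueError; skipped.
3. `except ValueError` matches → res = 97.
4. Remaining except clauses are skipped.
Result: 97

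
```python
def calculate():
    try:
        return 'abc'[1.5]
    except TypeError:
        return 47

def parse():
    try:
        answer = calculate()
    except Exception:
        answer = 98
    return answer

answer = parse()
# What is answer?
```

Step-by-step execution trace:
1. `parse()` calls `calculate()`.
2. In calculate: `'abc'[1.5]` raises TypeError; `except TypeError` catches it → returns 47.
3. In parse: `answer = calculate()` → answer = 47. No exception reaches parse.
4. `except Exception` is skipped; parse returns 47.
5. answer = 47.
Result: 47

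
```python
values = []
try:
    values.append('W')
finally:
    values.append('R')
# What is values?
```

Step-by-step execution trace:
1. try: `values.append('W')` → values = ['W'].
2. The try body completes without raising.
3. finally always runs: `values.append('R')` → values = ['W', 'R'].
Result: ['W', 'R']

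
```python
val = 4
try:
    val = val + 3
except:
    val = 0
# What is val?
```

Step-by-step execution trace:
1. val starts at 4.
2. try: `val = val + 3` → val = 7. No exception raised.
3. `except` is skipped.
Result: 7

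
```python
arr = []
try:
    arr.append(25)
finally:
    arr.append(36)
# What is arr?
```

Step-by-step execution trace:
1. try: `arr.append(25)` → arr = [25].
2. The try body completes without raising.
3. finally always runs: `arr.append(36)` → arr = [25, 36].
Result: [25, 36]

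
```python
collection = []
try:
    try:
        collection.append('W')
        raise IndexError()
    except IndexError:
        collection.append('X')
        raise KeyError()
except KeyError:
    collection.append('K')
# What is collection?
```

Step-by-step execution trace:
1. Inner try: `collection.append('W')` → collection = ['W'].
2. `raise IndexError()` raises IndexError.
3. Inner `except IndexError` matches → `collection.append('X')` → collection = ['W', 'X'].
4. `raise KeyError()` raises KeyError; propagates to outer try.
5. Outer `except KeyError` matches → `collection.append('K')` → collection = ['W', 'X', 'K'].
Result: ['W', 'X', 'K']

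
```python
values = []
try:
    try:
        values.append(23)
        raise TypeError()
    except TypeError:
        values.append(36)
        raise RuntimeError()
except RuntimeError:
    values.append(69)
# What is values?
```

Step-by-step execution trace:
1. Inner try: `values.append(23)` → values = [23].
2. `raise TypeError()` raises TypeError.
3. Inner `except TypeError` matches → `values.append(36)` → values = [23, 36].
4. `raise RuntimeError()` raises RuntimeError; propagates to outer try.
5. Outer `except RuntimeError` matches → `values.append(69)` → values = [23, 36, 69].
Result: [23, 36, 69]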